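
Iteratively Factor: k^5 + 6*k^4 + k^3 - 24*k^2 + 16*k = (k)*(k^4 + 6*k^3 + k^2 - 24*k + 16) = k*(k - 1)*(k^3 + 7*k^2 + 8*k - 16) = k*(k - 1)*(k + 4)*(k^2 + 3*k - 4) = k*(k - 1)*(k + 4)^2*(k - 1)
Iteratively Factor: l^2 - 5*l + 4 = (l - 1)*(l - 4)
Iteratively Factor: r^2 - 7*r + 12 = (r - 4)*(r - 3)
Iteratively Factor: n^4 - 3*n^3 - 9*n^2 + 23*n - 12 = (n + 3)*(n^3 - 6*n^2 + 9*n - 4) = (n - 1)*(n + 3)*(n^2 - 5*n + 4) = (n - 4)*(n - 1)*(n + 3)*(n - 1)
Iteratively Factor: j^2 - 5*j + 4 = (j - 1)*(j - 4)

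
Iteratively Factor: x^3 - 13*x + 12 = (x - 3)*(x^2 + 3*x - 4) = (x - 3)*(x + 4)*(x - 1)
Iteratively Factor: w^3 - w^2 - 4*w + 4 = (w + 2)*(w^2 - 3*w + 2) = (w - 1)*(w + 2)*(w - 2)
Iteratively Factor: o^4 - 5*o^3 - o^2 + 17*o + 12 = (o + 1)*(o^3 - 6*o^2 + 5*o + 12) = (o - 4)*(o + 1)*(o^2 - 2*o - 3) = (o - 4)*(o + 1)^2*(o - 3)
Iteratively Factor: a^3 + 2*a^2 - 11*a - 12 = (a + 4)*(a^2 - 2*a - 3) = (a - 3)*(a + 4)*(a + 1)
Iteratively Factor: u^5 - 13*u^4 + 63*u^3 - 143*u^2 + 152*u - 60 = (u - 3)*(u^4 - 10*u^3 + 33*u^2 - 44*u + 20) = (u - 3)*(u - 2)*(u^3 - 8*u^2 + 17*u - 10) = (u - 5)*(u - 3)*(u - 2)*(u^2 - 3*u + 2) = (u - 5)*(u - 3)*(u - 2)^2*(u - 1)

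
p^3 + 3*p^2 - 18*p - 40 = (p - 4)*(p + 2)*(p + 5)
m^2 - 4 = (m - 2)*(m + 2)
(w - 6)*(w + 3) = w^2 - 3*w - 18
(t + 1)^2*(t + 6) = t^3 + 8*t^2 + 13*t + 6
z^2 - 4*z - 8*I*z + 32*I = (z - 4)*(z - 8*I)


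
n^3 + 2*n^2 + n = n*(n + 1)^2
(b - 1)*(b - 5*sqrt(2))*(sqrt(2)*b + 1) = sqrt(2)*b^3 - 9*b^2 - sqrt(2)*b^2 - 5*sqrt(2)*b + 9*b + 5*sqrt(2)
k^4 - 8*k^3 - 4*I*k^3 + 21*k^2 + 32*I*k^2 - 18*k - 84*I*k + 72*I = (k - 3)^2*(k - 2)*(k - 4*I)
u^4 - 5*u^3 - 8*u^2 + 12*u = u*(u - 6)*(u - 1)*(u + 2)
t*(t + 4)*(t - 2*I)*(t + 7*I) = t^4 + 4*t^3 + 5*I*t^3 + 14*t^2 + 20*I*t^2 + 56*t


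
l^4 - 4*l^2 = l^2*(l - 2)*(l + 2)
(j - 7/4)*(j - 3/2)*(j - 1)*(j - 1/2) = j^4 - 19*j^3/4 + 8*j^2 - 89*j/16 + 21/16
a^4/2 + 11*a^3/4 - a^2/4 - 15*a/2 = a*(a/2 + 1)*(a - 3/2)*(a + 5)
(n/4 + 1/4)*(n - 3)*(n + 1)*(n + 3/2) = n^4/4 + n^3/8 - 13*n^2/8 - 21*n/8 - 9/8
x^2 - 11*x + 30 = (x - 6)*(x - 5)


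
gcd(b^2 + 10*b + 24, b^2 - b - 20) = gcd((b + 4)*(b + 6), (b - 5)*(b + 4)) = b + 4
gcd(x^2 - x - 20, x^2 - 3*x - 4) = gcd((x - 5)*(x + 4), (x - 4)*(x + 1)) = 1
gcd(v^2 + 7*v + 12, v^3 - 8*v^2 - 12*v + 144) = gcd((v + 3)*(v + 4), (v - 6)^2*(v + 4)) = v + 4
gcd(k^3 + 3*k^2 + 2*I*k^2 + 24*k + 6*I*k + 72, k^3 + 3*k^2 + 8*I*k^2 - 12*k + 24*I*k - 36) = k^2 + k*(3 + 6*I) + 18*I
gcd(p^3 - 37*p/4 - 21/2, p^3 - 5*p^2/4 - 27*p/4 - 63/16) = p^2 - 2*p - 21/4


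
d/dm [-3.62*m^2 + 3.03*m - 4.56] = 3.03 - 7.24*m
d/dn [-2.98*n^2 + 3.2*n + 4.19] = 3.2 - 5.96*n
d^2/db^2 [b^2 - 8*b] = 2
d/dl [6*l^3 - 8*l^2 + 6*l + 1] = 18*l^2 - 16*l + 6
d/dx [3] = 0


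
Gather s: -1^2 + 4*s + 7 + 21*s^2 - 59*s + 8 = 21*s^2 - 55*s + 14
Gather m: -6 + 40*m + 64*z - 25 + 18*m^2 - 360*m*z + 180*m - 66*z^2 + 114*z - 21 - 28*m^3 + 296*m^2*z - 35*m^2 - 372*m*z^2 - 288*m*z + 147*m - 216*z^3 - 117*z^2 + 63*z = -28*m^3 + m^2*(296*z - 17) + m*(-372*z^2 - 648*z + 367) - 216*z^3 - 183*z^2 + 241*z - 52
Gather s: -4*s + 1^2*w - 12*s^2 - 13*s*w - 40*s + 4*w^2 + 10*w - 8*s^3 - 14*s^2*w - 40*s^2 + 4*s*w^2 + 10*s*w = -8*s^3 + s^2*(-14*w - 52) + s*(4*w^2 - 3*w - 44) + 4*w^2 + 11*w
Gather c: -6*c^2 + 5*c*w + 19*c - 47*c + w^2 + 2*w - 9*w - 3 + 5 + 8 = -6*c^2 + c*(5*w - 28) + w^2 - 7*w + 10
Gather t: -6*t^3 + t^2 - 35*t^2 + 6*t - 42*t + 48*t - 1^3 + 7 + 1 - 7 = -6*t^3 - 34*t^2 + 12*t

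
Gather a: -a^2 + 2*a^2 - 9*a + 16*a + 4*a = a^2 + 11*a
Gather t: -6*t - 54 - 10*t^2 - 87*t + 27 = -10*t^2 - 93*t - 27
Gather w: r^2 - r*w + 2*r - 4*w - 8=r^2 + 2*r + w*(-r - 4) - 8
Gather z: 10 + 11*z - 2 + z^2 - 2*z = z^2 + 9*z + 8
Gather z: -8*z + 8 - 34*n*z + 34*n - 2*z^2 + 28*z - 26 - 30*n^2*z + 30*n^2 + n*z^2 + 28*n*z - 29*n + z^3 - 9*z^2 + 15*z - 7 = 30*n^2 + 5*n + z^3 + z^2*(n - 11) + z*(-30*n^2 - 6*n + 35) - 25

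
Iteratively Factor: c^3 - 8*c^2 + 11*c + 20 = (c + 1)*(c^2 - 9*c + 20) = (c - 4)*(c + 1)*(c - 5)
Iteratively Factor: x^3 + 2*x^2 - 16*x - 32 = (x - 4)*(x^2 + 6*x + 8) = (x - 4)*(x + 2)*(x + 4)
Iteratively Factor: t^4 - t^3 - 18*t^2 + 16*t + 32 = (t + 1)*(t^3 - 2*t^2 - 16*t + 32) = (t - 4)*(t + 1)*(t^2 + 2*t - 8) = (t - 4)*(t - 2)*(t + 1)*(t + 4)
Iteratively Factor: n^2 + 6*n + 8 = (n + 4)*(n + 2)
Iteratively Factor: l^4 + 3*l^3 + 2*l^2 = (l)*(l^3 + 3*l^2 + 2*l) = l^2*(l^2 + 3*l + 2) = l^2*(l + 1)*(l + 2)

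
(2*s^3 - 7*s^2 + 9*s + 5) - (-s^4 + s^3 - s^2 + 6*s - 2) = s^4 + s^3 - 6*s^2 + 3*s + 7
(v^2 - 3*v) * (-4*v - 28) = -4*v^3 - 16*v^2 + 84*v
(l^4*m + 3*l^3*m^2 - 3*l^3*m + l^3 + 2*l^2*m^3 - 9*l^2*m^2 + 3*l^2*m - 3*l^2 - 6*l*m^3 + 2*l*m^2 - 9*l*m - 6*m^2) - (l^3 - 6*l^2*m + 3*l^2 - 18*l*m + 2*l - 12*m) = l^4*m + 3*l^3*m^2 - 3*l^3*m + 2*l^2*m^3 - 9*l^2*m^2 + 9*l^2*m - 6*l^2 - 6*l*m^3 + 2*l*m^2 + 9*l*m - 2*l - 6*m^2 + 12*m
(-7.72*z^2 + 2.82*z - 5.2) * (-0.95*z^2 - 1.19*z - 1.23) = 7.334*z^4 + 6.5078*z^3 + 11.0798*z^2 + 2.7194*z + 6.396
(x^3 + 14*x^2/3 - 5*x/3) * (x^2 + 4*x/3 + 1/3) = x^5 + 6*x^4 + 44*x^3/9 - 2*x^2/3 - 5*x/9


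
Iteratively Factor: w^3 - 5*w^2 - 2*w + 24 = (w + 2)*(w^2 - 7*w + 12) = (w - 4)*(w + 2)*(w - 3)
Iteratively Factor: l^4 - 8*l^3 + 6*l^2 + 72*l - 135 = (l - 3)*(l^3 - 5*l^2 - 9*l + 45) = (l - 3)^2*(l^2 - 2*l - 15) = (l - 5)*(l - 3)^2*(l + 3)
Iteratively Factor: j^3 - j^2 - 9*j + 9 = (j + 3)*(j^2 - 4*j + 3) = (j - 1)*(j + 3)*(j - 3)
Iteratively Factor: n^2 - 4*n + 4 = (n - 2)*(n - 2)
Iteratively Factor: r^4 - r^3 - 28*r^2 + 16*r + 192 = (r + 3)*(r^3 - 4*r^2 - 16*r + 64) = (r - 4)*(r + 3)*(r^2 - 16) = (r - 4)*(r + 3)*(r + 4)*(r - 4)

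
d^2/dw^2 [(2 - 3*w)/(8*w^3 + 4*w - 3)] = 8*(-4*(3*w - 2)*(6*w^2 + 1)^2 + 3*(6*w^2 + 2*w*(3*w - 2) + 1)*(8*w^3 + 4*w - 3))/(8*w^3 + 4*w - 3)^3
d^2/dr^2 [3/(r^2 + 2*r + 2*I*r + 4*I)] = 6*(-r^2 - 2*r - 2*I*r + 4*(r + 1 + I)^2 - 4*I)/(r^2 + 2*r + 2*I*r + 4*I)^3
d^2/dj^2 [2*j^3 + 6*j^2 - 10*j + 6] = 12*j + 12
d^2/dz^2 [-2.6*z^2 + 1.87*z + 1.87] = -5.20000000000000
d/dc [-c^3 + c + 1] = 1 - 3*c^2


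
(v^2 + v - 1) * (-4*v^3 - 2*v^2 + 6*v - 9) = -4*v^5 - 6*v^4 + 8*v^3 - v^2 - 15*v + 9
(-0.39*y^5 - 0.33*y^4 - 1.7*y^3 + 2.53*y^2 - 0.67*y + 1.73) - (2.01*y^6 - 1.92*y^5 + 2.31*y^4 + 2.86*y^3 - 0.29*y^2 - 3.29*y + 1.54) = -2.01*y^6 + 1.53*y^5 - 2.64*y^4 - 4.56*y^3 + 2.82*y^2 + 2.62*y + 0.19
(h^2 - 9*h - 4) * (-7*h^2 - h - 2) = -7*h^4 + 62*h^3 + 35*h^2 + 22*h + 8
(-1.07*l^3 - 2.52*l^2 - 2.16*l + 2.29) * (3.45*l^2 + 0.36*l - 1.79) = -3.6915*l^5 - 9.0792*l^4 - 6.4439*l^3 + 11.6337*l^2 + 4.6908*l - 4.0991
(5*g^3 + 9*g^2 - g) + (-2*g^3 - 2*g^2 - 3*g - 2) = 3*g^3 + 7*g^2 - 4*g - 2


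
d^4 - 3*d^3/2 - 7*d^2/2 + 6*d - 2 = (d - 2)*(d - 1)*(d - 1/2)*(d + 2)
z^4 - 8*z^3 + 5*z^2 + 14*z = z*(z - 7)*(z - 2)*(z + 1)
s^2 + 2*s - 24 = (s - 4)*(s + 6)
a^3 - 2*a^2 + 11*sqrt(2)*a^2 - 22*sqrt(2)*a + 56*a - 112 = (a - 2)*(a + 4*sqrt(2))*(a + 7*sqrt(2))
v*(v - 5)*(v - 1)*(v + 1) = v^4 - 5*v^3 - v^2 + 5*v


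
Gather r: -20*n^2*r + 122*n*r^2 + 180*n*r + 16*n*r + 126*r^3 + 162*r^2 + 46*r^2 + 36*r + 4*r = 126*r^3 + r^2*(122*n + 208) + r*(-20*n^2 + 196*n + 40)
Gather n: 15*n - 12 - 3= 15*n - 15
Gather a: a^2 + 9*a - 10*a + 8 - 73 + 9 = a^2 - a - 56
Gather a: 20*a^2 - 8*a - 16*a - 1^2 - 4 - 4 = 20*a^2 - 24*a - 9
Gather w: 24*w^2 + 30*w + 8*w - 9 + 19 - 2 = 24*w^2 + 38*w + 8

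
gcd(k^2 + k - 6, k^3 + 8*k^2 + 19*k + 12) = k + 3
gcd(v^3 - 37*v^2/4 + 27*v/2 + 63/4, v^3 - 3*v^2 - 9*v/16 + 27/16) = v^2 - 9*v/4 - 9/4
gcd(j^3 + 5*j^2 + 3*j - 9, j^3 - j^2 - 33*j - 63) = j^2 + 6*j + 9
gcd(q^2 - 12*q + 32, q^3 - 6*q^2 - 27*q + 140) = q - 4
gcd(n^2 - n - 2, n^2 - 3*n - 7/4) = 1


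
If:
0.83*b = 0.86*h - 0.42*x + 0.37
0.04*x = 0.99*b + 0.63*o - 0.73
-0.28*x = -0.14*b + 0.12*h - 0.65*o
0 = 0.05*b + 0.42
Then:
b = -8.40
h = 6.54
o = 16.32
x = 30.88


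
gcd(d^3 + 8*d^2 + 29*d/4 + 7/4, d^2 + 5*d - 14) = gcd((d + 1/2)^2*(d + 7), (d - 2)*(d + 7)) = d + 7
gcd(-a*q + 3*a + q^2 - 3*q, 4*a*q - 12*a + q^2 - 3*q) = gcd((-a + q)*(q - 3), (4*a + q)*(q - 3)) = q - 3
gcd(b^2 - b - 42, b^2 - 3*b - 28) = b - 7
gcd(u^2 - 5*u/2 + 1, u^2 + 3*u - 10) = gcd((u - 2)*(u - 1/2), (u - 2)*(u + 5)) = u - 2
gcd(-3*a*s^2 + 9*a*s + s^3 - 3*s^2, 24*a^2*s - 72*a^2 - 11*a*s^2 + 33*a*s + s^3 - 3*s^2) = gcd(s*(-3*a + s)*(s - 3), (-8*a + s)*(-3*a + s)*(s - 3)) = -3*a*s + 9*a + s^2 - 3*s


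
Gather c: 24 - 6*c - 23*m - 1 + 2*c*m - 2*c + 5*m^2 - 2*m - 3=c*(2*m - 8) + 5*m^2 - 25*m + 20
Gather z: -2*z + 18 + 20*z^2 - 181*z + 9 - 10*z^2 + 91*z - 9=10*z^2 - 92*z + 18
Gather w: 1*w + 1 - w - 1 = 0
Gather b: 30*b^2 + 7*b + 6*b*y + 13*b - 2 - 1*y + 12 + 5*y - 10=30*b^2 + b*(6*y + 20) + 4*y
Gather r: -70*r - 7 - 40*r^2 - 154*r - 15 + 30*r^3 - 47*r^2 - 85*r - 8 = 30*r^3 - 87*r^2 - 309*r - 30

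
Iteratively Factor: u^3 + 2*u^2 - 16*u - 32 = (u - 4)*(u^2 + 6*u + 8) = (u - 4)*(u + 2)*(u + 4)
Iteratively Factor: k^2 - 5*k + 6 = (k - 3)*(k - 2)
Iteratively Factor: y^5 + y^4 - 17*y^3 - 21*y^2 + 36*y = (y)*(y^4 + y^3 - 17*y^2 - 21*y + 36) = y*(y - 1)*(y^3 + 2*y^2 - 15*y - 36) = y*(y - 1)*(y + 3)*(y^2 - y - 12) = y*(y - 4)*(y - 1)*(y + 3)*(y + 3)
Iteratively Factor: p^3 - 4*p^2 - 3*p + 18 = (p - 3)*(p^2 - p - 6) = (p - 3)^2*(p + 2)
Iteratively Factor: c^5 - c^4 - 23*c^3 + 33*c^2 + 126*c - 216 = (c + 4)*(c^4 - 5*c^3 - 3*c^2 + 45*c - 54) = (c - 3)*(c + 4)*(c^3 - 2*c^2 - 9*c + 18) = (c - 3)*(c - 2)*(c + 4)*(c^2 - 9) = (c - 3)*(c - 2)*(c + 3)*(c + 4)*(c - 3)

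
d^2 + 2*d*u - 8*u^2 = (d - 2*u)*(d + 4*u)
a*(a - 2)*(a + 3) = a^3 + a^2 - 6*a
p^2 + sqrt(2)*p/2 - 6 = (p - 3*sqrt(2)/2)*(p + 2*sqrt(2))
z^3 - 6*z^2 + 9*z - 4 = (z - 4)*(z - 1)^2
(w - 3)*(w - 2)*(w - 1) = w^3 - 6*w^2 + 11*w - 6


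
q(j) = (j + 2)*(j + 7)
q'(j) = 2*j + 9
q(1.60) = 30.96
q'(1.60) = 12.20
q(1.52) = 29.99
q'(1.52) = 12.04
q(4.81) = 80.43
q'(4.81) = 18.62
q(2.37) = 40.95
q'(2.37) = 13.74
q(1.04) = 24.44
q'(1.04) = 11.08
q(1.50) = 29.75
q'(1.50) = 12.00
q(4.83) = 80.80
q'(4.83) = 18.66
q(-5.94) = -4.18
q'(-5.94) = -2.88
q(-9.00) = 14.00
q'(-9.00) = -9.00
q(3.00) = 50.00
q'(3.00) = 15.00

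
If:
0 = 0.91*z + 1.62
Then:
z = -1.78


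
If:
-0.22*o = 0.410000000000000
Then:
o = -1.86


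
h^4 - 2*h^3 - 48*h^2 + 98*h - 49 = (h - 7)*(h - 1)^2*(h + 7)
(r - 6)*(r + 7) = r^2 + r - 42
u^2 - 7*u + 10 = (u - 5)*(u - 2)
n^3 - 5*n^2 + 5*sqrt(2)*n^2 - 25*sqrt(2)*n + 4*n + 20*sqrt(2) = (n - 4)*(n - 1)*(n + 5*sqrt(2))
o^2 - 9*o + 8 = (o - 8)*(o - 1)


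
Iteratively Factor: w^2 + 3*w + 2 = (w + 1)*(w + 2)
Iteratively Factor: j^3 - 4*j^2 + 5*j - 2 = (j - 2)*(j^2 - 2*j + 1) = (j - 2)*(j - 1)*(j - 1)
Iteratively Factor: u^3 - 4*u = (u)*(u^2 - 4) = u*(u + 2)*(u - 2)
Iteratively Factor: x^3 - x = (x - 1)*(x^2 + x) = x*(x - 1)*(x + 1)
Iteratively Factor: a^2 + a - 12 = (a + 4)*(a - 3)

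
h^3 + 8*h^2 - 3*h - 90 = (h - 3)*(h + 5)*(h + 6)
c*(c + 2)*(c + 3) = c^3 + 5*c^2 + 6*c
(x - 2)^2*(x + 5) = x^3 + x^2 - 16*x + 20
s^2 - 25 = (s - 5)*(s + 5)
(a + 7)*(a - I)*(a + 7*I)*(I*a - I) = I*a^4 - 6*a^3 + 6*I*a^3 - 36*a^2 + 42*a + 42*I*a - 49*I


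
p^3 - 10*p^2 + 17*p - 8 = (p - 8)*(p - 1)^2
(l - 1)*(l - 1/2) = l^2 - 3*l/2 + 1/2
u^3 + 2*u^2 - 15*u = u*(u - 3)*(u + 5)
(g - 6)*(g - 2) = g^2 - 8*g + 12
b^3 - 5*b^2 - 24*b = b*(b - 8)*(b + 3)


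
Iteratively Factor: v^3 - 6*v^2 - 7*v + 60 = (v + 3)*(v^2 - 9*v + 20) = (v - 4)*(v + 3)*(v - 5)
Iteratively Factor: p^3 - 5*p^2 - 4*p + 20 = (p - 2)*(p^2 - 3*p - 10) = (p - 5)*(p - 2)*(p + 2)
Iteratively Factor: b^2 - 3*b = (b - 3)*(b)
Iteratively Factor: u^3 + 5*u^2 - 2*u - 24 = (u + 4)*(u^2 + u - 6) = (u - 2)*(u + 4)*(u + 3)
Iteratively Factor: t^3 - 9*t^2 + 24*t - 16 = (t - 4)*(t^2 - 5*t + 4) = (t - 4)^2*(t - 1)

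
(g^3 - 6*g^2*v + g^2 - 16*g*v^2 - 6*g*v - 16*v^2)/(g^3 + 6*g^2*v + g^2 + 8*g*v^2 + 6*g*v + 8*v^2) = (g - 8*v)/(g + 4*v)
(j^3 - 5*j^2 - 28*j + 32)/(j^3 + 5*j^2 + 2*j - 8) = (j - 8)/(j + 2)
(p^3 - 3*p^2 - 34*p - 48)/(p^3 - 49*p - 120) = (p + 2)/(p + 5)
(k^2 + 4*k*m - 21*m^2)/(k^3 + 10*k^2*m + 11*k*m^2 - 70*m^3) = (k - 3*m)/(k^2 + 3*k*m - 10*m^2)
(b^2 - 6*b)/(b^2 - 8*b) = (b - 6)/(b - 8)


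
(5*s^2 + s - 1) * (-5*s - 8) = -25*s^3 - 45*s^2 - 3*s + 8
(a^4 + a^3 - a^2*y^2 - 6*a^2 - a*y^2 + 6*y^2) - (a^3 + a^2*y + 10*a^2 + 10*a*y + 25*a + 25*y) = a^4 - a^2*y^2 - a^2*y - 16*a^2 - a*y^2 - 10*a*y - 25*a + 6*y^2 - 25*y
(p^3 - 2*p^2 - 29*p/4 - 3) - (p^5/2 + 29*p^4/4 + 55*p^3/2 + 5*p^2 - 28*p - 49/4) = -p^5/2 - 29*p^4/4 - 53*p^3/2 - 7*p^2 + 83*p/4 + 37/4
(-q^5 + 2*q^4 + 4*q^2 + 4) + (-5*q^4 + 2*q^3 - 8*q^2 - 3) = -q^5 - 3*q^4 + 2*q^3 - 4*q^2 + 1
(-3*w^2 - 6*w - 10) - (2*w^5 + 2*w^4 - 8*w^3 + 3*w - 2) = -2*w^5 - 2*w^4 + 8*w^3 - 3*w^2 - 9*w - 8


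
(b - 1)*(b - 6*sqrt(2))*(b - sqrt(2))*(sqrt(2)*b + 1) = sqrt(2)*b^4 - 13*b^3 - sqrt(2)*b^3 + 5*sqrt(2)*b^2 + 13*b^2 - 5*sqrt(2)*b + 12*b - 12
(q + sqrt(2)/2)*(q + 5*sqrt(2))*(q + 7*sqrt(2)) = q^3 + 25*sqrt(2)*q^2/2 + 82*q + 35*sqrt(2)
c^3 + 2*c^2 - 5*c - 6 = (c - 2)*(c + 1)*(c + 3)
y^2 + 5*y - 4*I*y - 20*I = (y + 5)*(y - 4*I)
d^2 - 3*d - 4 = (d - 4)*(d + 1)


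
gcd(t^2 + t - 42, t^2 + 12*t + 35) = t + 7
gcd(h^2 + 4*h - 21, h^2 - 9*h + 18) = h - 3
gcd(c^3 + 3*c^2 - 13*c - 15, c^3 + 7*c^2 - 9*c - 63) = c - 3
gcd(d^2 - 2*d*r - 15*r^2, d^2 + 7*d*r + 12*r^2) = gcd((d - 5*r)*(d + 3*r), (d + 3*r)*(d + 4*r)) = d + 3*r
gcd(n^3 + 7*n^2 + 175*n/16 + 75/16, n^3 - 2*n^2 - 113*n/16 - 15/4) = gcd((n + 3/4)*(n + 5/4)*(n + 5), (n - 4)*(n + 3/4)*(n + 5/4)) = n^2 + 2*n + 15/16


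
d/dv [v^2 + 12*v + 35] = 2*v + 12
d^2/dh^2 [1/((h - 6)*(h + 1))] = 2*((h - 6)^2 + (h - 6)*(h + 1) + (h + 1)^2)/((h - 6)^3*(h + 1)^3)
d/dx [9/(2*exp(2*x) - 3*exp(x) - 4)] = (27 - 36*exp(x))*exp(x)/(-2*exp(2*x) + 3*exp(x) + 4)^2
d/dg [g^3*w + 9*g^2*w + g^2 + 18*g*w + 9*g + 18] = 3*g^2*w + 18*g*w + 2*g + 18*w + 9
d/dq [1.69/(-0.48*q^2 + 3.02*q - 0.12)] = (1.6224*q - 5.1038)/(0.48*q^2 - 3.02*q + 0.12)^2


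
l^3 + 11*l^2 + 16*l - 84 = (l - 2)*(l + 6)*(l + 7)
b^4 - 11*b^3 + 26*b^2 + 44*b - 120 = (b - 6)*(b - 5)*(b - 2)*(b + 2)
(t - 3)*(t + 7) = t^2 + 4*t - 21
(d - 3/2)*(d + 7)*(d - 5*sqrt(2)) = d^3 - 5*sqrt(2)*d^2 + 11*d^2/2 - 55*sqrt(2)*d/2 - 21*d/2 + 105*sqrt(2)/2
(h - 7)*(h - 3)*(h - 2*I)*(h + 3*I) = h^4 - 10*h^3 + I*h^3 + 27*h^2 - 10*I*h^2 - 60*h + 21*I*h + 126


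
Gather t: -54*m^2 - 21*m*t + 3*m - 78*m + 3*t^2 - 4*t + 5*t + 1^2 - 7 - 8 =-54*m^2 - 75*m + 3*t^2 + t*(1 - 21*m) - 14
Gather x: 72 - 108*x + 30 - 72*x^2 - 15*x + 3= -72*x^2 - 123*x + 105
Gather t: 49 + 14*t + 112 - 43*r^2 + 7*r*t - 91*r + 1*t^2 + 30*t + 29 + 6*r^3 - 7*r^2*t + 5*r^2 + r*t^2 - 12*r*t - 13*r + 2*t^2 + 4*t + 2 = 6*r^3 - 38*r^2 - 104*r + t^2*(r + 3) + t*(-7*r^2 - 5*r + 48) + 192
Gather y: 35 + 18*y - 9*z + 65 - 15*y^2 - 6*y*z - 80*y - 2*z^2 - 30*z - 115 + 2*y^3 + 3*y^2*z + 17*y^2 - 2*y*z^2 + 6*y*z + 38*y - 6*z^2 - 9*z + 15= 2*y^3 + y^2*(3*z + 2) + y*(-2*z^2 - 24) - 8*z^2 - 48*z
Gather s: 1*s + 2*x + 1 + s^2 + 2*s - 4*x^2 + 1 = s^2 + 3*s - 4*x^2 + 2*x + 2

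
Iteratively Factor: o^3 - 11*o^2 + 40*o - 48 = (o - 3)*(o^2 - 8*o + 16) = (o - 4)*(o - 3)*(o - 4)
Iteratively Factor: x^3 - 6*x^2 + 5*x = (x - 5)*(x^2 - x) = x*(x - 5)*(x - 1)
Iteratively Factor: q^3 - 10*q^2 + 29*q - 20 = (q - 1)*(q^2 - 9*q + 20) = (q - 4)*(q - 1)*(q - 5)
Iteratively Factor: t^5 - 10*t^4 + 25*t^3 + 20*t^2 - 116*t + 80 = (t - 5)*(t^4 - 5*t^3 + 20*t - 16) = (t - 5)*(t - 2)*(t^3 - 3*t^2 - 6*t + 8) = (t - 5)*(t - 2)*(t - 1)*(t^2 - 2*t - 8) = (t - 5)*(t - 2)*(t - 1)*(t + 2)*(t - 4)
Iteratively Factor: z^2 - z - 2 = (z + 1)*(z - 2)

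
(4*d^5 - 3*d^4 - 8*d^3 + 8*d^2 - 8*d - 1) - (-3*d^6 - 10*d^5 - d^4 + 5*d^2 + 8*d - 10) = 3*d^6 + 14*d^5 - 2*d^4 - 8*d^3 + 3*d^2 - 16*d + 9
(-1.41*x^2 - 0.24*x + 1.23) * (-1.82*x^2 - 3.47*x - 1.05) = 2.5662*x^4 + 5.3295*x^3 + 0.0747*x^2 - 4.0161*x - 1.2915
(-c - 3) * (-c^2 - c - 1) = c^3 + 4*c^2 + 4*c + 3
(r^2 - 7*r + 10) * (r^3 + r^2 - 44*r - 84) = r^5 - 6*r^4 - 41*r^3 + 234*r^2 + 148*r - 840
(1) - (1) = 0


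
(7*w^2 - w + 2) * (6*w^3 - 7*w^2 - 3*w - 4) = 42*w^5 - 55*w^4 - 2*w^3 - 39*w^2 - 2*w - 8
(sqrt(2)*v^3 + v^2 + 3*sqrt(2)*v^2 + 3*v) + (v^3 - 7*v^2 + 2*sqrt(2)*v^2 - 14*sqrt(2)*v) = v^3 + sqrt(2)*v^3 - 6*v^2 + 5*sqrt(2)*v^2 - 14*sqrt(2)*v + 3*v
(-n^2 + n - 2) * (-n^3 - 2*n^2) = n^5 + n^4 + 4*n^2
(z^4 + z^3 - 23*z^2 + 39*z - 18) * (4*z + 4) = 4*z^5 + 8*z^4 - 88*z^3 + 64*z^2 + 84*z - 72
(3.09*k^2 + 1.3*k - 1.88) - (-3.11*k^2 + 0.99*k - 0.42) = 6.2*k^2 + 0.31*k - 1.46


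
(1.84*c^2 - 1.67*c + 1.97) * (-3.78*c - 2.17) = -6.9552*c^3 + 2.3198*c^2 - 3.8227*c - 4.2749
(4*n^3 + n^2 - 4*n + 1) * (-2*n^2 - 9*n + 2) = -8*n^5 - 38*n^4 + 7*n^3 + 36*n^2 - 17*n + 2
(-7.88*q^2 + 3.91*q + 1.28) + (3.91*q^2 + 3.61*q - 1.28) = -3.97*q^2 + 7.52*q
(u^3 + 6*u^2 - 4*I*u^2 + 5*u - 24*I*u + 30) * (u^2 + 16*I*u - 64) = u^5 + 6*u^4 + 12*I*u^4 + 5*u^3 + 72*I*u^3 + 30*u^2 + 336*I*u^2 - 320*u + 2016*I*u - 1920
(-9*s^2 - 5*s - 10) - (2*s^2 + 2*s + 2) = -11*s^2 - 7*s - 12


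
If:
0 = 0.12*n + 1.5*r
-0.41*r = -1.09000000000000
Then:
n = -33.23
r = 2.66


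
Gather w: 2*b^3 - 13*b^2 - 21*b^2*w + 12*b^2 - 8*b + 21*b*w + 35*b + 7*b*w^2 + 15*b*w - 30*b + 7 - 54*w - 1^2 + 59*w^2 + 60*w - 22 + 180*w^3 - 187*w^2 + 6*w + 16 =2*b^3 - b^2 - 3*b + 180*w^3 + w^2*(7*b - 128) + w*(-21*b^2 + 36*b + 12)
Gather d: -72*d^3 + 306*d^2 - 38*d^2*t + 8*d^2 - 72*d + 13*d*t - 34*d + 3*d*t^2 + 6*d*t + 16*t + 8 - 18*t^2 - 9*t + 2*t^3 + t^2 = -72*d^3 + d^2*(314 - 38*t) + d*(3*t^2 + 19*t - 106) + 2*t^3 - 17*t^2 + 7*t + 8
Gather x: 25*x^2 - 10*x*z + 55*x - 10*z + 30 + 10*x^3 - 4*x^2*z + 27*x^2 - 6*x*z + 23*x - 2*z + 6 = 10*x^3 + x^2*(52 - 4*z) + x*(78 - 16*z) - 12*z + 36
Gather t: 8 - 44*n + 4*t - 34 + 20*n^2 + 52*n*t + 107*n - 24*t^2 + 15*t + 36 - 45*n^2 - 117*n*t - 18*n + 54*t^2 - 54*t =-25*n^2 + 45*n + 30*t^2 + t*(-65*n - 35) + 10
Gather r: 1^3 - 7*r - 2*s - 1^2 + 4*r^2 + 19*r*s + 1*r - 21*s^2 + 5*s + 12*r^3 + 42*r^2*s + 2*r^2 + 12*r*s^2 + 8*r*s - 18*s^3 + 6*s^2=12*r^3 + r^2*(42*s + 6) + r*(12*s^2 + 27*s - 6) - 18*s^3 - 15*s^2 + 3*s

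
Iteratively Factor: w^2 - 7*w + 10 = (w - 5)*(w - 2)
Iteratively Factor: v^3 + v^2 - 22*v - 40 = (v - 5)*(v^2 + 6*v + 8) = (v - 5)*(v + 2)*(v + 4)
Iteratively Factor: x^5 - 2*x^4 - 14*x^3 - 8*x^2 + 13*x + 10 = (x + 1)*(x^4 - 3*x^3 - 11*x^2 + 3*x + 10) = (x - 1)*(x + 1)*(x^3 - 2*x^2 - 13*x - 10) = (x - 1)*(x + 1)^2*(x^2 - 3*x - 10) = (x - 5)*(x - 1)*(x + 1)^2*(x + 2)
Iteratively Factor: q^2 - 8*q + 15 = (q - 5)*(q - 3)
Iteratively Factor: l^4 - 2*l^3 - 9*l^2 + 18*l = (l - 2)*(l^3 - 9*l) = l*(l - 2)*(l^2 - 9) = l*(l - 3)*(l - 2)*(l + 3)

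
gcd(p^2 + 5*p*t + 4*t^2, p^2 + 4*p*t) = p + 4*t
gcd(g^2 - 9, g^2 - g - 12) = g + 3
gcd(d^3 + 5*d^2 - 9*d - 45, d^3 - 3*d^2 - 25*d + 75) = d^2 + 2*d - 15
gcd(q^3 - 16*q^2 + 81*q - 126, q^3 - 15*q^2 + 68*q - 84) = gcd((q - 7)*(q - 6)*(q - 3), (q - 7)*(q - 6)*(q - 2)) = q^2 - 13*q + 42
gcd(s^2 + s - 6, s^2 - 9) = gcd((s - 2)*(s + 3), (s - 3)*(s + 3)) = s + 3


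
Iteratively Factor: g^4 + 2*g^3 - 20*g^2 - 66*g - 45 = (g + 3)*(g^3 - g^2 - 17*g - 15) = (g + 3)^2*(g^2 - 4*g - 5) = (g - 5)*(g + 3)^2*(g + 1)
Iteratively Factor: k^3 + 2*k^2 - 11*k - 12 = (k + 1)*(k^2 + k - 12) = (k + 1)*(k + 4)*(k - 3)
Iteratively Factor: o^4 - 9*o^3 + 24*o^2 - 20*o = (o - 2)*(o^3 - 7*o^2 + 10*o) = o*(o - 2)*(o^2 - 7*o + 10) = o*(o - 5)*(o - 2)*(o - 2)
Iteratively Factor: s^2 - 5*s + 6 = (s - 2)*(s - 3)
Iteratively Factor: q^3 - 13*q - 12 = (q - 4)*(q^2 + 4*q + 3) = (q - 4)*(q + 1)*(q + 3)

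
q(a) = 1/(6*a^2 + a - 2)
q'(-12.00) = 0.00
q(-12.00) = 0.00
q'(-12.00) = 0.00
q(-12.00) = 0.00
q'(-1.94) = 0.06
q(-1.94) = 0.05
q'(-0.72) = 50.13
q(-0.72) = 2.56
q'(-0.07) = -0.04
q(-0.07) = -0.49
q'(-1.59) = 0.13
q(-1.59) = 0.09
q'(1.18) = -0.27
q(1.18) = 0.13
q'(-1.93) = 0.07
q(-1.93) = 0.05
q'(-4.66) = 0.00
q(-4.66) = 0.01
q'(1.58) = -0.09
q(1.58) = 0.07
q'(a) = (-12*a - 1)/(6*a^2 + a - 2)^2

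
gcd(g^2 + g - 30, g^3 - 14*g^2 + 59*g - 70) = g - 5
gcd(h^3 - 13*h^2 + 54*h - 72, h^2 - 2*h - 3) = h - 3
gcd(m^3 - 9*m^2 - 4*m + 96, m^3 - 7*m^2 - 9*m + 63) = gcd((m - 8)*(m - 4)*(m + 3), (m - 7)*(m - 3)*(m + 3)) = m + 3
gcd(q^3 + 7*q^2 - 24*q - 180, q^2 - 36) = q + 6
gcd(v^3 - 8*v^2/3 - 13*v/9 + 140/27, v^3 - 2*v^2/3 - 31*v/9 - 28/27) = v^2 - v - 28/9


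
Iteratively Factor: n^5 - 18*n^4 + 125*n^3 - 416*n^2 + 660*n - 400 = (n - 4)*(n^4 - 14*n^3 + 69*n^2 - 140*n + 100) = (n - 4)*(n - 2)*(n^3 - 12*n^2 + 45*n - 50) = (n - 5)*(n - 4)*(n - 2)*(n^2 - 7*n + 10) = (n - 5)*(n - 4)*(n - 2)^2*(n - 5)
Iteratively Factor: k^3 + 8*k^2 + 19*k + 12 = (k + 3)*(k^2 + 5*k + 4) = (k + 1)*(k + 3)*(k + 4)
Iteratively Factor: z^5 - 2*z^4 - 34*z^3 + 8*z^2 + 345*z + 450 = (z + 3)*(z^4 - 5*z^3 - 19*z^2 + 65*z + 150) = (z - 5)*(z + 3)*(z^3 - 19*z - 30) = (z - 5)^2*(z + 3)*(z^2 + 5*z + 6) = (z - 5)^2*(z + 2)*(z + 3)*(z + 3)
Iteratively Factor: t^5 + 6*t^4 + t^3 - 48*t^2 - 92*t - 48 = (t - 3)*(t^4 + 9*t^3 + 28*t^2 + 36*t + 16) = (t - 3)*(t + 2)*(t^3 + 7*t^2 + 14*t + 8) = (t - 3)*(t + 2)*(t + 4)*(t^2 + 3*t + 2) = (t - 3)*(t + 2)^2*(t + 4)*(t + 1)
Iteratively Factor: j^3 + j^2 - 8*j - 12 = (j + 2)*(j^2 - j - 6) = (j - 3)*(j + 2)*(j + 2)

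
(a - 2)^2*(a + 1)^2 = a^4 - 2*a^3 - 3*a^2 + 4*a + 4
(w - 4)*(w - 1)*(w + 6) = w^3 + w^2 - 26*w + 24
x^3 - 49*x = x*(x - 7)*(x + 7)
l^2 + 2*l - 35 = (l - 5)*(l + 7)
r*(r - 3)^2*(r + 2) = r^4 - 4*r^3 - 3*r^2 + 18*r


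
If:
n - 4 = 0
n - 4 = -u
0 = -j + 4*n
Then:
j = 16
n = 4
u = 0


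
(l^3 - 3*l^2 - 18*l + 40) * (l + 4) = l^4 + l^3 - 30*l^2 - 32*l + 160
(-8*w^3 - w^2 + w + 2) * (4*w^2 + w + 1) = -32*w^5 - 12*w^4 - 5*w^3 + 8*w^2 + 3*w + 2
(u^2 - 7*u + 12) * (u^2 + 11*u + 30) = u^4 + 4*u^3 - 35*u^2 - 78*u + 360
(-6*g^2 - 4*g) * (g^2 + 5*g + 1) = -6*g^4 - 34*g^3 - 26*g^2 - 4*g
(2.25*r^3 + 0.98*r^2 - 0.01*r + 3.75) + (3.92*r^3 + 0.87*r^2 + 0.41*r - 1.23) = 6.17*r^3 + 1.85*r^2 + 0.4*r + 2.52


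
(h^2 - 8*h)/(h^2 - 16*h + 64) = h/(h - 8)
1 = 1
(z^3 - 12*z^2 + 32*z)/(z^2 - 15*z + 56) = z*(z - 4)/(z - 7)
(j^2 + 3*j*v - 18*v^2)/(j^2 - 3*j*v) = (j + 6*v)/j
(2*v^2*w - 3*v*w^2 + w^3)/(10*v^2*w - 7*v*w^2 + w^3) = (v - w)/(5*v - w)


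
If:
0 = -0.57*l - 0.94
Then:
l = -1.65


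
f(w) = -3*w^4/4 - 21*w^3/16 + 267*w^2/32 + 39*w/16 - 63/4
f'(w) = -3*w^3 - 63*w^2/16 + 267*w/16 + 39/16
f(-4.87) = -100.01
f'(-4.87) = 174.29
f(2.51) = -7.59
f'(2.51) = -27.92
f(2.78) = -17.49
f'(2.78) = -46.06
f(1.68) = -0.30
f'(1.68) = 5.13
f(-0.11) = -15.92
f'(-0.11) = 0.56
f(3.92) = -134.14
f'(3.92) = -173.36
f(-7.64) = -1517.31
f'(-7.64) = 982.95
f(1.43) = -2.18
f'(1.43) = 9.48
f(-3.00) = 26.72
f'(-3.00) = -2.06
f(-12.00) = -12127.50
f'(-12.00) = 4419.19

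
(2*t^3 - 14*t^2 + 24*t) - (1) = 2*t^3 - 14*t^2 + 24*t - 1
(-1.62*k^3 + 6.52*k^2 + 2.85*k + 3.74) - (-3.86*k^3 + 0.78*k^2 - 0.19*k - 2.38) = 2.24*k^3 + 5.74*k^2 + 3.04*k + 6.12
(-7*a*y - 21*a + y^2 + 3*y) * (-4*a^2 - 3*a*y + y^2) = 28*a^3*y + 84*a^3 + 17*a^2*y^2 + 51*a^2*y - 10*a*y^3 - 30*a*y^2 + y^4 + 3*y^3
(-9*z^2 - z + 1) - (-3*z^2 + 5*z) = -6*z^2 - 6*z + 1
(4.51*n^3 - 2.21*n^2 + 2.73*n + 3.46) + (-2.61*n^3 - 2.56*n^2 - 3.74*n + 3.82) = 1.9*n^3 - 4.77*n^2 - 1.01*n + 7.28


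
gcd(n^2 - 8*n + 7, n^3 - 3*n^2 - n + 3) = n - 1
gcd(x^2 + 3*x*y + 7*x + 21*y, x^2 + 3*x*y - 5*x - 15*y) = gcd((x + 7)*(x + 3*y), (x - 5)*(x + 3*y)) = x + 3*y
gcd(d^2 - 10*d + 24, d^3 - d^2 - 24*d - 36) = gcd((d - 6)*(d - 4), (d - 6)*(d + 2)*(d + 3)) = d - 6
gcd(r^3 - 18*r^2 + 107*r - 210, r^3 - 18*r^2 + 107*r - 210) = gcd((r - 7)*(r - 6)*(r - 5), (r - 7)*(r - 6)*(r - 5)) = r^3 - 18*r^2 + 107*r - 210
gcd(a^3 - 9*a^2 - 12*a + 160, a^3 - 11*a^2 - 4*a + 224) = a^2 - 4*a - 32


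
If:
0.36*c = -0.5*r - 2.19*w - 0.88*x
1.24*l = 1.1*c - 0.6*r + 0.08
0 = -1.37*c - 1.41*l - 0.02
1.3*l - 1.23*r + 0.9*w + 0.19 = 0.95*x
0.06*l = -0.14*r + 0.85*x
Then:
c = -0.01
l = -0.00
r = 0.11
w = -0.03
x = 0.02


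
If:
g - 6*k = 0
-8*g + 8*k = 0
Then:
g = 0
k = 0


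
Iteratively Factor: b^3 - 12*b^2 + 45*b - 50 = (b - 5)*(b^2 - 7*b + 10) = (b - 5)*(b - 2)*(b - 5)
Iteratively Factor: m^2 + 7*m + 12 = (m + 3)*(m + 4)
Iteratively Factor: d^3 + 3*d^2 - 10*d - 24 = (d - 3)*(d^2 + 6*d + 8) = (d - 3)*(d + 4)*(d + 2)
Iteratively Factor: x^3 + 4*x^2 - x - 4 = (x + 4)*(x^2 - 1) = (x - 1)*(x + 4)*(x + 1)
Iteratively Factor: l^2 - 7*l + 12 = (l - 4)*(l - 3)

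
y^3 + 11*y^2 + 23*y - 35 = (y - 1)*(y + 5)*(y + 7)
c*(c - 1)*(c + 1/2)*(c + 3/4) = c^4 + c^3/4 - 7*c^2/8 - 3*c/8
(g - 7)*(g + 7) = g^2 - 49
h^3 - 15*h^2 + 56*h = h*(h - 8)*(h - 7)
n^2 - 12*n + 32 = (n - 8)*(n - 4)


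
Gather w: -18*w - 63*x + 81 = -18*w - 63*x + 81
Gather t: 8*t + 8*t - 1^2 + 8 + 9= 16*t + 16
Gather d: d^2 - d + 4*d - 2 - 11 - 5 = d^2 + 3*d - 18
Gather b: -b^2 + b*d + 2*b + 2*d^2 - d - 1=-b^2 + b*(d + 2) + 2*d^2 - d - 1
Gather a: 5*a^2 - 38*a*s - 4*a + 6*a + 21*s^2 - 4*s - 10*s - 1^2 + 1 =5*a^2 + a*(2 - 38*s) + 21*s^2 - 14*s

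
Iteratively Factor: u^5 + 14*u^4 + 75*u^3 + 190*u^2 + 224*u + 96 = (u + 4)*(u^4 + 10*u^3 + 35*u^2 + 50*u + 24) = (u + 2)*(u + 4)*(u^3 + 8*u^2 + 19*u + 12) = (u + 1)*(u + 2)*(u + 4)*(u^2 + 7*u + 12) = (u + 1)*(u + 2)*(u + 3)*(u + 4)*(u + 4)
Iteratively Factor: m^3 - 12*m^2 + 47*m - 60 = (m - 3)*(m^2 - 9*m + 20) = (m - 5)*(m - 3)*(m - 4)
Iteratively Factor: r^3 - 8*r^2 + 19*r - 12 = (r - 1)*(r^2 - 7*r + 12) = (r - 4)*(r - 1)*(r - 3)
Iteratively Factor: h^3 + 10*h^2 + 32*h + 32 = (h + 2)*(h^2 + 8*h + 16) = (h + 2)*(h + 4)*(h + 4)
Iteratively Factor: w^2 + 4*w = (w + 4)*(w)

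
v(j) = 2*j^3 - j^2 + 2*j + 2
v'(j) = 6*j^2 - 2*j + 2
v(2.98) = 52.01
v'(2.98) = 49.32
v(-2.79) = -54.80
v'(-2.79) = 54.28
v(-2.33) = -33.39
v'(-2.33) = 39.23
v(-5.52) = -375.90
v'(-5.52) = 195.86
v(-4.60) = -223.03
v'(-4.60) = 138.16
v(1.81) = 14.20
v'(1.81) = 18.04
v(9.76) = 1785.69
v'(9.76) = 554.03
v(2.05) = 19.13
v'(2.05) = 23.12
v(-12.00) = -3622.00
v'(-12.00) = 890.00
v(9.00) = 1397.00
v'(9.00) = 470.00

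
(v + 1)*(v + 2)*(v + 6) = v^3 + 9*v^2 + 20*v + 12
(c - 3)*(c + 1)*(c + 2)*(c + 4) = c^4 + 4*c^3 - 7*c^2 - 34*c - 24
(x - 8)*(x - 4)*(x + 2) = x^3 - 10*x^2 + 8*x + 64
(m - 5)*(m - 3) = m^2 - 8*m + 15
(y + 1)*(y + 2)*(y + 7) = y^3 + 10*y^2 + 23*y + 14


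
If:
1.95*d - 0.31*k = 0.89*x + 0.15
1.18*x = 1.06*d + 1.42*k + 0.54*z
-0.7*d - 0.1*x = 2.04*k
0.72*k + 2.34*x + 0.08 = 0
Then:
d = 0.06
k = -0.02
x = -0.03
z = -0.13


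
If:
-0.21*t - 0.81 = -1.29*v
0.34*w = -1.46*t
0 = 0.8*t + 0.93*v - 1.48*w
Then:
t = -0.08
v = 0.61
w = 0.34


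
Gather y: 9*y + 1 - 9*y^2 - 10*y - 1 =-9*y^2 - y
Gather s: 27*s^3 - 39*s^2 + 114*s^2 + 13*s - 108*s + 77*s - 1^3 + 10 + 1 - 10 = 27*s^3 + 75*s^2 - 18*s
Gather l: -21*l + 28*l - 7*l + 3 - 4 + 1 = 0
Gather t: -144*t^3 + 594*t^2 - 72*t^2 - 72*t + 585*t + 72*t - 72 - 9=-144*t^3 + 522*t^2 + 585*t - 81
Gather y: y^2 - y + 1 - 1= y^2 - y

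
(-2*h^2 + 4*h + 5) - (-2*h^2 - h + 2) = 5*h + 3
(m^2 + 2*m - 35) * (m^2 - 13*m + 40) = m^4 - 11*m^3 - 21*m^2 + 535*m - 1400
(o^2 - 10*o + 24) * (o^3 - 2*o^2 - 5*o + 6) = o^5 - 12*o^4 + 39*o^3 + 8*o^2 - 180*o + 144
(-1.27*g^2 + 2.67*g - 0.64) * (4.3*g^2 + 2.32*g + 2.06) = -5.461*g^4 + 8.5346*g^3 + 0.826199999999999*g^2 + 4.0154*g - 1.3184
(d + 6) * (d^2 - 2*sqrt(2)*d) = d^3 - 2*sqrt(2)*d^2 + 6*d^2 - 12*sqrt(2)*d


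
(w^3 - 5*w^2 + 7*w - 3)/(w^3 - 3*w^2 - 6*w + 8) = (w^2 - 4*w + 3)/(w^2 - 2*w - 8)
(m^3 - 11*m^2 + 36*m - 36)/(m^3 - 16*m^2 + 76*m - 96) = (m - 3)/(m - 8)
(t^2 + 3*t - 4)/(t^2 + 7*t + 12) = (t - 1)/(t + 3)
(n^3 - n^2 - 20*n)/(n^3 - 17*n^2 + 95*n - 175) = n*(n + 4)/(n^2 - 12*n + 35)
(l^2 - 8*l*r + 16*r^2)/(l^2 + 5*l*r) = (l^2 - 8*l*r + 16*r^2)/(l*(l + 5*r))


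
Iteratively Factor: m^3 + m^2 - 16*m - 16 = (m + 4)*(m^2 - 3*m - 4) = (m + 1)*(m + 4)*(m - 4)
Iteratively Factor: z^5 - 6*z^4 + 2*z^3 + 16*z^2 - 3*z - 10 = (z + 1)*(z^4 - 7*z^3 + 9*z^2 + 7*z - 10) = (z + 1)^2*(z^3 - 8*z^2 + 17*z - 10) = (z - 5)*(z + 1)^2*(z^2 - 3*z + 2) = (z - 5)*(z - 2)*(z + 1)^2*(z - 1)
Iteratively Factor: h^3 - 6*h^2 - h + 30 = (h + 2)*(h^2 - 8*h + 15) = (h - 3)*(h + 2)*(h - 5)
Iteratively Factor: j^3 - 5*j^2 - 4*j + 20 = (j - 5)*(j^2 - 4) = (j - 5)*(j + 2)*(j - 2)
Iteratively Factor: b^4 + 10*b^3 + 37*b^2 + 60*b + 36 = (b + 3)*(b^3 + 7*b^2 + 16*b + 12) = (b + 2)*(b + 3)*(b^2 + 5*b + 6) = (b + 2)*(b + 3)^2*(b + 2)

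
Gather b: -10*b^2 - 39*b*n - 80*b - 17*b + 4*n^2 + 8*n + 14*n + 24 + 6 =-10*b^2 + b*(-39*n - 97) + 4*n^2 + 22*n + 30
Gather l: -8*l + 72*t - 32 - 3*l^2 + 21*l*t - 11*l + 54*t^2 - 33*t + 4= -3*l^2 + l*(21*t - 19) + 54*t^2 + 39*t - 28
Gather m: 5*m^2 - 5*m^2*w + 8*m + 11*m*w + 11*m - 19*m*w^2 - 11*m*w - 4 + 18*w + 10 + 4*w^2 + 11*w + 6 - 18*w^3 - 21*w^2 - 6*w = m^2*(5 - 5*w) + m*(19 - 19*w^2) - 18*w^3 - 17*w^2 + 23*w + 12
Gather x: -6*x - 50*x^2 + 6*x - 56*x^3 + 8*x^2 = -56*x^3 - 42*x^2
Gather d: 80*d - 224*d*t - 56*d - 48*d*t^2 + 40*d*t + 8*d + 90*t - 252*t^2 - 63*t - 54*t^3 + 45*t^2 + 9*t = d*(-48*t^2 - 184*t + 32) - 54*t^3 - 207*t^2 + 36*t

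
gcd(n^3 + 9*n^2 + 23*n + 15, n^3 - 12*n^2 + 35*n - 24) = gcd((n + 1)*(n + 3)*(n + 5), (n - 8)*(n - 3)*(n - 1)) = 1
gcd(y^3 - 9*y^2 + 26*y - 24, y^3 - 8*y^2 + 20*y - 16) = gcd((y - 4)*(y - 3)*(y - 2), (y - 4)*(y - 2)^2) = y^2 - 6*y + 8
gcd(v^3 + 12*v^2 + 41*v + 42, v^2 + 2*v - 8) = 1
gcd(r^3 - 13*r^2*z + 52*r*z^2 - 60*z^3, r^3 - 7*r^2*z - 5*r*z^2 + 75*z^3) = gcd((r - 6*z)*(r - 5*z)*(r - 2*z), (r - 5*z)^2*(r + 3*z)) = -r + 5*z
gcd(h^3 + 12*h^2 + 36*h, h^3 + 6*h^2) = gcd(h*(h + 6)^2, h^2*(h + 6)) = h^2 + 6*h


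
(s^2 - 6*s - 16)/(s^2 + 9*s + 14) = (s - 8)/(s + 7)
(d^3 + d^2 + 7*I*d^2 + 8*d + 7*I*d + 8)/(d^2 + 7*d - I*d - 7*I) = (d^2 + d*(1 + 8*I) + 8*I)/(d + 7)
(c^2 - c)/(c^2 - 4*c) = (c - 1)/(c - 4)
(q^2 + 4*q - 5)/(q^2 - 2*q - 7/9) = 9*(-q^2 - 4*q + 5)/(-9*q^2 + 18*q + 7)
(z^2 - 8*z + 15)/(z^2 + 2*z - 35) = (z - 3)/(z + 7)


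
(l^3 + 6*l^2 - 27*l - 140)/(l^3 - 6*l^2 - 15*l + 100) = (l + 7)/(l - 5)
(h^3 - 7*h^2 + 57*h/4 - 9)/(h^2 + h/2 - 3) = (h^2 - 11*h/2 + 6)/(h + 2)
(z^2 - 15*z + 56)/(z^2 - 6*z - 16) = (z - 7)/(z + 2)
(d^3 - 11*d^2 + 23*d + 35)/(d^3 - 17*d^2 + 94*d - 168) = (d^2 - 4*d - 5)/(d^2 - 10*d + 24)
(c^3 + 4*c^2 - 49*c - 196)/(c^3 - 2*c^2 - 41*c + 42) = (c^2 + 11*c + 28)/(c^2 + 5*c - 6)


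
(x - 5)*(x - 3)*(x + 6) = x^3 - 2*x^2 - 33*x + 90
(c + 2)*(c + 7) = c^2 + 9*c + 14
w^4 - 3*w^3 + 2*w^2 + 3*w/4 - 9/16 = (w - 3/2)^2*(w - 1/2)*(w + 1/2)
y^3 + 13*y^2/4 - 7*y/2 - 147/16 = (y - 7/4)*(y + 3/2)*(y + 7/2)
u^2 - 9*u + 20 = (u - 5)*(u - 4)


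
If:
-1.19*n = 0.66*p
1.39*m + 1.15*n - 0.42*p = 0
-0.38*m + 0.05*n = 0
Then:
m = 0.00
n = 0.00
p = 0.00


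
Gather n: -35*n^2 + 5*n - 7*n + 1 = -35*n^2 - 2*n + 1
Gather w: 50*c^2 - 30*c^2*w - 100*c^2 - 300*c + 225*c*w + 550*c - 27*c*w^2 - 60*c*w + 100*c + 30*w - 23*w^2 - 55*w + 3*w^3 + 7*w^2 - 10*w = -50*c^2 + 350*c + 3*w^3 + w^2*(-27*c - 16) + w*(-30*c^2 + 165*c - 35)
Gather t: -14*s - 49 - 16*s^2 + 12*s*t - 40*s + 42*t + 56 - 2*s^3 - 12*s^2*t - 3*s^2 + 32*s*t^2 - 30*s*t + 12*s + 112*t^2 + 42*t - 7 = -2*s^3 - 19*s^2 - 42*s + t^2*(32*s + 112) + t*(-12*s^2 - 18*s + 84)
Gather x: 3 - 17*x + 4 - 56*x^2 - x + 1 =-56*x^2 - 18*x + 8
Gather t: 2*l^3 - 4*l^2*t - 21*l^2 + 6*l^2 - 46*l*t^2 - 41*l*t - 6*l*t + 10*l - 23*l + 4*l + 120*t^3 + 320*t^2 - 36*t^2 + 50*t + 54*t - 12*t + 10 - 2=2*l^3 - 15*l^2 - 9*l + 120*t^3 + t^2*(284 - 46*l) + t*(-4*l^2 - 47*l + 92) + 8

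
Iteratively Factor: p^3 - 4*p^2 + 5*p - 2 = (p - 2)*(p^2 - 2*p + 1) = (p - 2)*(p - 1)*(p - 1)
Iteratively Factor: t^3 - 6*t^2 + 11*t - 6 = (t - 3)*(t^2 - 3*t + 2) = (t - 3)*(t - 2)*(t - 1)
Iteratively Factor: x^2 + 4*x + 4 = (x + 2)*(x + 2)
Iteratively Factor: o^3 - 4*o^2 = (o)*(o^2 - 4*o) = o*(o - 4)*(o)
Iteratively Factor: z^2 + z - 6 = (z + 3)*(z - 2)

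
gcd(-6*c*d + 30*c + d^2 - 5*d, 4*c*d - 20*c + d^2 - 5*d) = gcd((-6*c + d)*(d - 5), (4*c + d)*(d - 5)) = d - 5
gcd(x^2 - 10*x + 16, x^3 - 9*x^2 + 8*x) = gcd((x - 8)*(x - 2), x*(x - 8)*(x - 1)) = x - 8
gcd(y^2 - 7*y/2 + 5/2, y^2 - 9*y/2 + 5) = y - 5/2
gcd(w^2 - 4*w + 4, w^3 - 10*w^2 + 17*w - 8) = 1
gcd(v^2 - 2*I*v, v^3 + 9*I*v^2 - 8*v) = v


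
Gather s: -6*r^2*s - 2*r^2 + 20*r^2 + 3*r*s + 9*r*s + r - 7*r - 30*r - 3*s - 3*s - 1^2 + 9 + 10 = 18*r^2 - 36*r + s*(-6*r^2 + 12*r - 6) + 18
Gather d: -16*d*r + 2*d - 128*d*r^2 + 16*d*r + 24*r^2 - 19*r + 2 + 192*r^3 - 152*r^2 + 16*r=d*(2 - 128*r^2) + 192*r^3 - 128*r^2 - 3*r + 2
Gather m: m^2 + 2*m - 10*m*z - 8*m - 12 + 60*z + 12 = m^2 + m*(-10*z - 6) + 60*z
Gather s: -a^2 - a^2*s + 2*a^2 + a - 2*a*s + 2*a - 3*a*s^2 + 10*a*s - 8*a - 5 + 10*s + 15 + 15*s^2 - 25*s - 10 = a^2 - 5*a + s^2*(15 - 3*a) + s*(-a^2 + 8*a - 15)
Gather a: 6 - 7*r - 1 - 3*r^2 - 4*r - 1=-3*r^2 - 11*r + 4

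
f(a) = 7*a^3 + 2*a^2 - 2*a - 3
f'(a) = 21*a^2 + 4*a - 2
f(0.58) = -2.12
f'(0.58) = 7.38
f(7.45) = 2987.56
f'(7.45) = 1193.35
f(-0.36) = -2.35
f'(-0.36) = -0.72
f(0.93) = 2.50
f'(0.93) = 19.88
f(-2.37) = -80.21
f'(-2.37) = 106.47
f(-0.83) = -3.96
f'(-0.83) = 9.15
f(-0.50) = -2.38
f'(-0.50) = 1.25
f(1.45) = 19.65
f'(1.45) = 47.95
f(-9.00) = -4926.00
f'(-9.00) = 1663.00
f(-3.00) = -168.00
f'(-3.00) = 175.00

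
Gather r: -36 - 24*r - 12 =-24*r - 48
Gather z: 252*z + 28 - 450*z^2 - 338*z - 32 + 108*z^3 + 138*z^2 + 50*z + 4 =108*z^3 - 312*z^2 - 36*z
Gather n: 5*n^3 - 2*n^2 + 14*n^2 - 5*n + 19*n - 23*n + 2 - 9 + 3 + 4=5*n^3 + 12*n^2 - 9*n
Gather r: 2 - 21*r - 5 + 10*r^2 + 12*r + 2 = 10*r^2 - 9*r - 1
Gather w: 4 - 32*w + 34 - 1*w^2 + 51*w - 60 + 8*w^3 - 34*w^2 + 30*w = 8*w^3 - 35*w^2 + 49*w - 22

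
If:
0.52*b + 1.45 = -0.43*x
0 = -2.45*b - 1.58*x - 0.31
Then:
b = 9.30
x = -14.62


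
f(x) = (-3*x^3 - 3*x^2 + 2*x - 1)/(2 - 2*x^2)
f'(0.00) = 1.00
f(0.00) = -0.50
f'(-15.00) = 1.50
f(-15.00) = -21.02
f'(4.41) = 1.42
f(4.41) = 8.34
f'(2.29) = 0.82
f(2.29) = 5.68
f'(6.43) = 1.47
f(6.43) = 11.27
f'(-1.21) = 18.25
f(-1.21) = 2.69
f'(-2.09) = 2.00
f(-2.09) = -1.35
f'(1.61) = -1.75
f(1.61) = 5.68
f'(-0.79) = 18.12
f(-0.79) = -3.95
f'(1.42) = -5.46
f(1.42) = 6.30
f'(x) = 4*x*(-3*x^3 - 3*x^2 + 2*x - 1)/(2 - 2*x^2)^2 + (-9*x^2 - 6*x + 2)/(2 - 2*x^2)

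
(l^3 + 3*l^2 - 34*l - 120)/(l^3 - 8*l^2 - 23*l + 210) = (l + 4)/(l - 7)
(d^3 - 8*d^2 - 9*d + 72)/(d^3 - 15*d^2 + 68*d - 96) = (d + 3)/(d - 4)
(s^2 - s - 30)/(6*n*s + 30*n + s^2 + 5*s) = (s - 6)/(6*n + s)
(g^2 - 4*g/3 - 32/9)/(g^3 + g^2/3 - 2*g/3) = (9*g^2 - 12*g - 32)/(3*g*(3*g^2 + g - 2))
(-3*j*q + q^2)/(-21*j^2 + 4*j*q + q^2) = q/(7*j + q)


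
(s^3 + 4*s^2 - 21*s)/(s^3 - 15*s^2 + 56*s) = (s^2 + 4*s - 21)/(s^2 - 15*s + 56)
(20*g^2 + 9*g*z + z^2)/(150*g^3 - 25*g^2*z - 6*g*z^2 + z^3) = (4*g + z)/(30*g^2 - 11*g*z + z^2)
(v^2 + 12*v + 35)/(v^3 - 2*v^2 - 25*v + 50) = (v + 7)/(v^2 - 7*v + 10)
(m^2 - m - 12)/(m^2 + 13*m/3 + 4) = 3*(m - 4)/(3*m + 4)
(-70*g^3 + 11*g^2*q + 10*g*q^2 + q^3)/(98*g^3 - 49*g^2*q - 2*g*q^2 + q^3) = (5*g + q)/(-7*g + q)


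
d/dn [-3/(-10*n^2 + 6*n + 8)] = 3*(3 - 10*n)/(2*(-5*n^2 + 3*n + 4)^2)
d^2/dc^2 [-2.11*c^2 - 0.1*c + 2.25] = -4.22000000000000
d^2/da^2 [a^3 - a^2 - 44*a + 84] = 6*a - 2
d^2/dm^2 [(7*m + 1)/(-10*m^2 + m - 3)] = 2*(-(7*m + 1)*(20*m - 1)^2 + 3*(70*m + 1)*(10*m^2 - m + 3))/(10*m^2 - m + 3)^3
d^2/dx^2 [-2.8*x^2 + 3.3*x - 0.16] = -5.60000000000000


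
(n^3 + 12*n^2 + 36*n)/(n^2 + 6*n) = n + 6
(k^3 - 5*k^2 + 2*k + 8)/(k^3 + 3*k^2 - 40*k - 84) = (k^3 - 5*k^2 + 2*k + 8)/(k^3 + 3*k^2 - 40*k - 84)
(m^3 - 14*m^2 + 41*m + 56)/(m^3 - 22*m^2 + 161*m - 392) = (m + 1)/(m - 7)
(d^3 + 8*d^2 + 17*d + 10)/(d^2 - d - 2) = (d^2 + 7*d + 10)/(d - 2)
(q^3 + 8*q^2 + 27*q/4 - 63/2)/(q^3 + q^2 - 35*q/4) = (2*q^2 + 9*q - 18)/(q*(2*q - 5))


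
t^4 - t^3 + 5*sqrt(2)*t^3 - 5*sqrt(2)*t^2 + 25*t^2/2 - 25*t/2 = t*(t - 1)*(t + 5*sqrt(2)/2)^2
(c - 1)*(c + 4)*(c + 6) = c^3 + 9*c^2 + 14*c - 24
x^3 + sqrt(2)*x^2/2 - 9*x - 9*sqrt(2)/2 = (x - 3)*(x + 3)*(x + sqrt(2)/2)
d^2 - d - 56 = (d - 8)*(d + 7)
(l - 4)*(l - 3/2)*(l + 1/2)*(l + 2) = l^4 - 3*l^3 - 27*l^2/4 + 19*l/2 + 6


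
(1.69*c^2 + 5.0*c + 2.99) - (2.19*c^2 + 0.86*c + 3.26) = -0.5*c^2 + 4.14*c - 0.27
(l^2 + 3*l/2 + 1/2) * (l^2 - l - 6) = l^4 + l^3/2 - 7*l^2 - 19*l/2 - 3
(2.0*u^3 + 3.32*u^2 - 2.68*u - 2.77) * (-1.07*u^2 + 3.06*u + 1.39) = -2.14*u^5 + 2.5676*u^4 + 15.8068*u^3 - 0.622100000000001*u^2 - 12.2014*u - 3.8503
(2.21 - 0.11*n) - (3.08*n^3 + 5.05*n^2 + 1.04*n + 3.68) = -3.08*n^3 - 5.05*n^2 - 1.15*n - 1.47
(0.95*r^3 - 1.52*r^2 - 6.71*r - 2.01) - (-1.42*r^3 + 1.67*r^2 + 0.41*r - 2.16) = 2.37*r^3 - 3.19*r^2 - 7.12*r + 0.15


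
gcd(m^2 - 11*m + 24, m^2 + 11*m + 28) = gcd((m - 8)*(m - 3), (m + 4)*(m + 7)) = 1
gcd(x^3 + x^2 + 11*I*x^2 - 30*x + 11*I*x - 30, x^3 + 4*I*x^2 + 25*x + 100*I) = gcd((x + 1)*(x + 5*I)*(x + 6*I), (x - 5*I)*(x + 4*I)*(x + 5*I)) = x + 5*I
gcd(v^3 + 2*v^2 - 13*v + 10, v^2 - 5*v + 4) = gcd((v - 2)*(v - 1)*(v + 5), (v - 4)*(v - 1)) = v - 1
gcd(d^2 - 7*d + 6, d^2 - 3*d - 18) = d - 6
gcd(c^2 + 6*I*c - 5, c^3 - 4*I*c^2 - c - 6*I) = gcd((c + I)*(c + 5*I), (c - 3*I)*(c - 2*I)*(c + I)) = c + I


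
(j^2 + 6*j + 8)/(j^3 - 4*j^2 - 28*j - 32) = (j + 4)/(j^2 - 6*j - 16)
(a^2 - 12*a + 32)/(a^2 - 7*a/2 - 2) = 2*(a - 8)/(2*a + 1)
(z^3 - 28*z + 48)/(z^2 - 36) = (z^2 - 6*z + 8)/(z - 6)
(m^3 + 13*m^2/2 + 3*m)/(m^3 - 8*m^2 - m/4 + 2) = 2*m*(m + 6)/(2*m^2 - 17*m + 8)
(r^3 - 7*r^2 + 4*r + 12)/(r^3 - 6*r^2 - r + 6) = (r - 2)/(r - 1)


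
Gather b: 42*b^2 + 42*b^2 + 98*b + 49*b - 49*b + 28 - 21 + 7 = 84*b^2 + 98*b + 14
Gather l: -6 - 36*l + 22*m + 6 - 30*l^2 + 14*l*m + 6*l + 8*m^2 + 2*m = -30*l^2 + l*(14*m - 30) + 8*m^2 + 24*m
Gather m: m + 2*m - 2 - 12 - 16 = 3*m - 30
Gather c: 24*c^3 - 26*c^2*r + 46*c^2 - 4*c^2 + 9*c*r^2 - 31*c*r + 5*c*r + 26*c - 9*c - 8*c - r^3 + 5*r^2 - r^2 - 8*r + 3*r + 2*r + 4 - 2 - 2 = 24*c^3 + c^2*(42 - 26*r) + c*(9*r^2 - 26*r + 9) - r^3 + 4*r^2 - 3*r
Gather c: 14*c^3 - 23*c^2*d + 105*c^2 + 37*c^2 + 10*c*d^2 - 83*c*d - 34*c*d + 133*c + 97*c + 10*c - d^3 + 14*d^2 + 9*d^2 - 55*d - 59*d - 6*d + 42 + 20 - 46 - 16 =14*c^3 + c^2*(142 - 23*d) + c*(10*d^2 - 117*d + 240) - d^3 + 23*d^2 - 120*d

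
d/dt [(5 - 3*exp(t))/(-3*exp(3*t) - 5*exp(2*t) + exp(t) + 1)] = (-(3*exp(t) - 5)*(9*exp(2*t) + 10*exp(t) - 1) + 9*exp(3*t) + 15*exp(2*t) - 3*exp(t) - 3)*exp(t)/(3*exp(3*t) + 5*exp(2*t) - exp(t) - 1)^2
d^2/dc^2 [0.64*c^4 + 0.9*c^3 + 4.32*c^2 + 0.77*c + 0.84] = 7.68*c^2 + 5.4*c + 8.64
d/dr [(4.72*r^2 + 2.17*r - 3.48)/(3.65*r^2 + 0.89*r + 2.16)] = (-3.7197*r^2 + 45.7944*r + 7.7844)/(13.3225*r^4 + 6.497*r^3 + 16.5601*r^2 + 3.8448*r + 4.6656)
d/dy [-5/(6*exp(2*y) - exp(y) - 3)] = (60*exp(y) - 5)*exp(y)/(-6*exp(2*y) + exp(y) + 3)^2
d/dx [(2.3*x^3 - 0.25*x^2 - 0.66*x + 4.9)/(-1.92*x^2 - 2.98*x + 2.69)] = (-4.416*x^4 - 13.708*x^3 + 18.0388*x^2 + 17.471*x + 12.8266)/(3.6864*x^4 + 11.4432*x^3 - 1.4492*x^2 - 16.0324*x + 7.2361)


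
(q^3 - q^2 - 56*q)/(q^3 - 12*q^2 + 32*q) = (q + 7)/(q - 4)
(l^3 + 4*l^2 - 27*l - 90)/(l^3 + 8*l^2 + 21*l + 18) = (l^2 + l - 30)/(l^2 + 5*l + 6)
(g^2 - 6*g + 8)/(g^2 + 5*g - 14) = (g - 4)/(g + 7)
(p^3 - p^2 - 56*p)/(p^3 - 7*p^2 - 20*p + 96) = p*(p + 7)/(p^2 + p - 12)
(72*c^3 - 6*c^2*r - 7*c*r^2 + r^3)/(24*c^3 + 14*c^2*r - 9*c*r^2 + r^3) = (3*c + r)/(c + r)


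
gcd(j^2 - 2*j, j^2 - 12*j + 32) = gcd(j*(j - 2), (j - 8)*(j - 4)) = 1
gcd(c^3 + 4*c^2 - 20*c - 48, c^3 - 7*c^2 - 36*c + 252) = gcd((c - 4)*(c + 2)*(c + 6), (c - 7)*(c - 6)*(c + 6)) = c + 6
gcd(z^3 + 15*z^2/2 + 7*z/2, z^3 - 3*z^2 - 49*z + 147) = z + 7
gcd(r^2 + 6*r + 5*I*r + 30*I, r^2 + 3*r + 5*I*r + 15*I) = r + 5*I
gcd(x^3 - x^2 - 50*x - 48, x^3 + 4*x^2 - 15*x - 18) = x^2 + 7*x + 6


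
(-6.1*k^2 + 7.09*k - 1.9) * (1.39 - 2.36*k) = 14.396*k^3 - 25.2114*k^2 + 14.3391*k - 2.641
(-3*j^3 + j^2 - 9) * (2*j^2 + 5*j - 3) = -6*j^5 - 13*j^4 + 14*j^3 - 21*j^2 - 45*j + 27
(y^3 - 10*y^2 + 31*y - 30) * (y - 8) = y^4 - 18*y^3 + 111*y^2 - 278*y + 240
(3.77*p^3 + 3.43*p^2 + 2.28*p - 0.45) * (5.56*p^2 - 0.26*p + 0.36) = 20.9612*p^5 + 18.0906*p^4 + 13.1422*p^3 - 1.86*p^2 + 0.9378*p - 0.162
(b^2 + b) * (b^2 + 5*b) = b^4 + 6*b^3 + 5*b^2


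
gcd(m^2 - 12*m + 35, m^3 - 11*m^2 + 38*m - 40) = m - 5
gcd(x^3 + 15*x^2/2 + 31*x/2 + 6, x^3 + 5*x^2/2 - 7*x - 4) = x^2 + 9*x/2 + 2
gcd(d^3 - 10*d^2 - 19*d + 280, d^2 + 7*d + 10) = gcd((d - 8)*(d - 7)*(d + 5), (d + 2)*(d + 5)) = d + 5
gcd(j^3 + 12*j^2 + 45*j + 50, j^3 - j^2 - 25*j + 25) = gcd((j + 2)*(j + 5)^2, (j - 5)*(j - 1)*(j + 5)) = j + 5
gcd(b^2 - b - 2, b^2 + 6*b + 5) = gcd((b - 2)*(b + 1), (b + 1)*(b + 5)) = b + 1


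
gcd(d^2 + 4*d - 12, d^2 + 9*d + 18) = d + 6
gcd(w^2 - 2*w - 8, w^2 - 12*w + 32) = w - 4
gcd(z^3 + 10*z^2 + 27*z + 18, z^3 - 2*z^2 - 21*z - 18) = z^2 + 4*z + 3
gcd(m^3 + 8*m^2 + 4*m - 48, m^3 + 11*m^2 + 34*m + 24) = m^2 + 10*m + 24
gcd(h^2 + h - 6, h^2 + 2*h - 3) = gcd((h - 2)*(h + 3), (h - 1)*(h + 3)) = h + 3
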